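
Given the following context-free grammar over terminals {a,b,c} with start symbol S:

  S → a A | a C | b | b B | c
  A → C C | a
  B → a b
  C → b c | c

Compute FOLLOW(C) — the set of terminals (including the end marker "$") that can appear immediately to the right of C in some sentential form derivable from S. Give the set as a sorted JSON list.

FIRST iteration:
iter 1:
  A via A→a: +{a}
  B via B→a b: +{a}
  C via C→b c: +{b}
  C via C→c: +{c}
  S via S→a A: +{a}
  S via S→b: +{b}
  S via S→c: +{c}
  FIRST[S]={a,b,c}  FIRST[A]={a}  FIRST[B]={a}  FIRST[C]={b,c}
iter 2:
  A via A→C C: +{b,c}
  FIRST[S]={a,b,c}  FIRST[A]={a,b,c}  FIRST[B]={a}  FIRST[C]={b,c}
iter 3: (no change)
  FIRST[S]={a,b,c}  FIRST[A]={a,b,c}  FIRST[B]={a}  FIRST[C]={b,c}

FOLLOW sets:
initialize: $ ∈ FOLLOW(S)
iter 1:
  A→C C: FOLLOW(C) ⊇ FIRST(C) = {b,c}; new: +{b,c}
  S→a A: FOLLOW(A) ⊇ FOLLOW(S) ⊇ {$}; new: +{$}
  S→a C: FOLLOW(C) ⊇ FOLLOW(S) ⊇ {$}; new: +{$}
  S→b B: FOLLOW(B) ⊇ FOLLOW(S) ⊇ {$}; new: +{$}
  S: {$}  A: {$}  B: {$}  C: {$,b,c}
iter 2: — fixpoint
  S: {$}  A: {$}  B: {$}  C: {$,b,c}

FOLLOW(C) = ["$", "b", "c"]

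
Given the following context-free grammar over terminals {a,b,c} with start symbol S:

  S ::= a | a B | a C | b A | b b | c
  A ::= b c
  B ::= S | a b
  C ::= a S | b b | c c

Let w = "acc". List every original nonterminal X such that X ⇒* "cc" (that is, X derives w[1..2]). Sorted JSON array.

Convert to CNF:
  S -> T0 A | T0 T0 | T2 B | T2 C | a | c
  A -> T0 T1
  B -> T0 A | T0 T0 | T2 B | T2 C | T2 T0 | a | c
  C -> T0 T0 | T1 T1 | T2 S
  T0 -> b
  T1 -> c
  T2 -> a

CYK table (by increasing span) — only the sub-triangle for w[1..2]:
  cell(1,1) c: {B,S,T1}  orig:{B,S}
  cell(2,2) c: {B,S,T1}  orig:{B,S}
  cell(1,2) cc: {C}

Original NTs in T[1,2] deriving "cc": ["C"]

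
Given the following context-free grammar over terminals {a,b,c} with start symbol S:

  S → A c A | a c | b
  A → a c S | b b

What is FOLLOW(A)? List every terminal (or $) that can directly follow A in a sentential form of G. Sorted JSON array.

FIRST sets, iterate to fixpoint:
[1]
  A via A→a c S: +{a}
  A via A→b b: +{b}
  S via S→A c A: +{a,b}
  FIRST(S)={a,b}  FIRST(A)={a,b}
[2] — fixpoint
  FIRST(S)={a,b}  FIRST(A)={a,b}

FOLLOW sets:
FOLLOW(S) := {$}
round 1:
  S→A c A: FOLLOW(A) ⊇ FIRST(c) = {c}; new: +{c}
  S→A c A: FOLLOW(A) ⊇ FOLLOW(S) ⊇ {$}; new: +{$}
  FOLLOW[S]={$}  FOLLOW[A]={$,c}
round 2:
  A→a c S: FOLLOW(S) ⊇ FOLLOW(A) ⊇ {$,c}; new: +{c}
  FOLLOW[S]={$,c}  FOLLOW[A]={$,c}
round 3: (stable)
  FOLLOW[S]={$,c}  FOLLOW[A]={$,c}

FOLLOW(A) = ["$", "c"]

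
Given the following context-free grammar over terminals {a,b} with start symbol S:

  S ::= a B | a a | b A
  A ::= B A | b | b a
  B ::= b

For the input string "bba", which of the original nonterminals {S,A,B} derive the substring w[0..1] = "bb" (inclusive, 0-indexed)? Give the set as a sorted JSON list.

Convert to CNF:
  S -> T0 A | T1 B | T1 T1
  A -> B A | T0 T1 | b
  B -> b
  T0 -> b
  T1 -> a

CYK fill, restricted to cells inside w[0..1]:
  T[0,0] 'b' = {A,B,T0}  orig:{A,B}
  T[1,1] 'b' = {A,B,T0}  orig:{A,B}
  T[0,1] 'bb' = {A,S}

Original NTs in T[0,1] deriving "bb": ["A", "S"]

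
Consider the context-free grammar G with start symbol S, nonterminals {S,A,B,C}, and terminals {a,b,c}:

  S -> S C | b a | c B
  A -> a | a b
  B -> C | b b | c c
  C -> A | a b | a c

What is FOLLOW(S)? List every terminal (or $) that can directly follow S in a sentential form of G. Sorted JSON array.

FIRST sets, iterate to fixpoint:
iter 1:
  A via A→a: +{a}
  B via B→b b: +{b}
  B via B→c c: +{c}
  C via C→A: +{a}
  S via S→b a: +{b}
  S via S→c B: +{c}
  S: {b,c}  A: {a}  B: {b,c}  C: {a}
iter 2:
  B via B→C: +{a}
  S: {b,c}  A: {a}  B: {a,b,c}  C: {a}
iter 3: (no change)
  S: {b,c}  A: {a}  B: {a,b,c}  C: {a}

Compute FOLLOW by fixpoint:
initialize: $ ∈ FOLLOW(S)
iter 1:
  S→S C: FOLLOW(S) ⊇ FIRST(C) = {a}; new: +{a}
  S→S C: FOLLOW(C) ⊇ FOLLOW(S) ⊇ {$,a}; new: +{$,a}
  S→c B: FOLLOW(B) ⊇ FOLLOW(S) ⊇ {$,a}; new: +{$,a}
  FOLLOW(S)={$,a}  FOLLOW(A)={}  FOLLOW(B)={$,a}  FOLLOW(C)={$,a}
iter 2:
  C→A: FOLLOW(A) ⊇ FOLLOW(C) ⊇ {$,a}; new: +{$,a}
  FOLLOW(S)={$,a}  FOLLOW(A)={$,a}  FOLLOW(B)={$,a}  FOLLOW(C)={$,a}
iter 3: (stable)
  FOLLOW(S)={$,a}  FOLLOW(A)={$,a}  FOLLOW(B)={$,a}  FOLLOW(C)={$,a}

FOLLOW(S) = ["$", "a"]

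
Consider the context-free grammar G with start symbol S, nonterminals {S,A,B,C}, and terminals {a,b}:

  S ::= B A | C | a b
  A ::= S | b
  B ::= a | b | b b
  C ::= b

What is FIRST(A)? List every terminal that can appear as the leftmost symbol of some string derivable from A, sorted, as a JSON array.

Compute FIRST by fixpoint:
[1]
  A via A→b: +{b}
  B via B→a: +{a}
  B via B→b: +{b}
  C via C→b: +{b}
  S via S→B A: +{a,b}
  FIRST[S]={a,b}  FIRST[A]={b}  FIRST[B]={a,b}  FIRST[C]={b}
[2]
  A via A→S: +{a}
  FIRST[S]={a,b}  FIRST[A]={a,b}  FIRST[B]={a,b}  FIRST[C]={b}
[3] (no change)
  FIRST[S]={a,b}  FIRST[A]={a,b}  FIRST[B]={a,b}  FIRST[C]={b}

FIRST(A) = ["a", "b"]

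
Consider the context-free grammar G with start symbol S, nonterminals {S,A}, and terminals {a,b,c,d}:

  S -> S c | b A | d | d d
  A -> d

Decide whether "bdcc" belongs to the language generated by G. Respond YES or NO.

CNF form of G:
  S -> S T0 | T1 A | T2 T2 | d
  A -> d
  T0 -> c
  T1 -> b
  T2 -> d

Fill CYK table bottom-up:
  [0..0]={T1}  "b"  orig:{}
  [1..1]={A,S,T2}  "d"  orig:{A,S}
  [2..2]={T0}  "c"  orig:{}
  [3..3]={T0}  "c"  orig:{}
  [0..1]={S}  "bd"
  [1..2]={S}  "dc"
  [2..3]=∅  "cc"
  [0..2]={S}  "bdc"
  [1..3]={S}  "dcc"
  [0..3]={S}  "bdcc"

S ∈ T[0,3] ⇒ YES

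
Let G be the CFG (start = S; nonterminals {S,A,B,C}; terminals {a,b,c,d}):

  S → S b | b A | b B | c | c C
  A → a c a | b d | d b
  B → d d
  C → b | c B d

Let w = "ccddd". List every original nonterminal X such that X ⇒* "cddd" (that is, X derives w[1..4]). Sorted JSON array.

Convert to CNF:
  S -> S T2 | T1 C | T2 A | T2 B | c
  A -> T0 X4 | T2 T3 | T3 T2
  B -> T3 T3
  C -> T1 X5 | b
  T0 -> a
  T1 -> c
  T2 -> b
  T3 -> d
  X4 -> T1 T0
  X5 -> B T3

Fill CYK table bottom-up — only the sub-triangle for w[1..4]:
  cell(1,1) c: {S,T1}  orig:{S}
  cell(2,2) d: {T3}  orig:{}
  cell(3,3) d: {T3}  orig:{}
  cell(4,4) d: {T3}  orig:{}
  cell(1,2) cd: ∅
  cell(2,3) dd: {B}
  cell(3,4) dd: {B}
  cell(1,3) cdd: ∅
  cell(2,4) ddd: {X5}  orig:{}
  cell(1,4) cddd: {C}

Original NTs in T[1,4] deriving "cddd": ["C"]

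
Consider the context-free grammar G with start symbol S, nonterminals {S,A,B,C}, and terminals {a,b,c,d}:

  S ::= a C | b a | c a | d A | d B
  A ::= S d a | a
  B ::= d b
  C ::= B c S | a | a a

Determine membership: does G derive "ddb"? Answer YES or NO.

Convert to CNF:
  S -> T0 A | T0 B | T1 C | T2 T1 | T3 T1
  A -> S X4 | a
  B -> T0 T2
  C -> B X5 | T1 T1 | a
  T0 -> d
  T1 -> a
  T2 -> b
  T3 -> c
  X4 -> T0 T1
  X5 -> T3 S

CYK table (by increasing span):
  [0..0]={T0}  "d"  orig:{}
  [1..1]={T0}  "d"  orig:{}
  [2..2]={T2}  "b"  orig:{}
  [0..1]=∅  "dd"
  [1..2]={B}  "db"
  [0..2]={S}  "ddb"

S ∈ T[0,2] ⇒ YES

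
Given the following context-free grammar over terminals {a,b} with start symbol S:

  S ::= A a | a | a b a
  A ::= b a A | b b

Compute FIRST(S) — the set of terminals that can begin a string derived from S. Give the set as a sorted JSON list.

FIRST sets, iterate to fixpoint:
[1]
  A via A→b a A: +{b}
  S via S→A a: +{b}
  S via S→a: +{a}
  FIRST(S)={a,b}  FIRST(A)={b}
[2] (stable)
  FIRST(S)={a,b}  FIRST(A)={b}

FIRST(S) = ["a", "b"]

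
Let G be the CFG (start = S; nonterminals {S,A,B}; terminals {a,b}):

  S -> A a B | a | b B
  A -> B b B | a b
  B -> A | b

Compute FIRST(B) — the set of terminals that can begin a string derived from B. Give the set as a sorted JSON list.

Compute FIRST by fixpoint:
iter 1:
  A via A→a b: +{a}
  B via B→A: +{a}
  B via B→b: +{b}
  S via S→A a B: +{a}
  S via S→b B: +{b}
  FIRST(S)={a,b}  FIRST(A)={a}  FIRST(B)={a,b}
iter 2:
  A via A→B b B: +{b}
  FIRST(S)={a,b}  FIRST(A)={a,b}  FIRST(B)={a,b}
iter 3: done
  FIRST(S)={a,b}  FIRST(A)={a,b}  FIRST(B)={a,b}

FIRST(B) = ["a", "b"]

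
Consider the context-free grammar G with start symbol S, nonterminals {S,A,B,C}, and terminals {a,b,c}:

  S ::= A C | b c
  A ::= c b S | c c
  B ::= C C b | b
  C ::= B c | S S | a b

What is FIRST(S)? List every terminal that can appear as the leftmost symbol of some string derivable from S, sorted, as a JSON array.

FIRST iteration:
round 1:
  A via A→c b S: +{c}
  B via B→b: +{b}
  C via C→B c: +{b}
  C via C→a b: +{a}
  S via S→A C: +{c}
  S via S→b c: +{b}
  S: {b,c}  A: {c}  B: {b}  C: {a,b}
round 2:
  B via B→C C b: +{a}
  C via C→S S: +{c}
  S: {b,c}  A: {c}  B: {a,b}  C: {a,b,c}
round 3:
  B via B→C C b: +{c}
  S: {b,c}  A: {c}  B: {a,b,c}  C: {a,b,c}
round 4: — fixpoint
  S: {b,c}  A: {c}  B: {a,b,c}  C: {a,b,c}

FIRST(S) = ["b", "c"]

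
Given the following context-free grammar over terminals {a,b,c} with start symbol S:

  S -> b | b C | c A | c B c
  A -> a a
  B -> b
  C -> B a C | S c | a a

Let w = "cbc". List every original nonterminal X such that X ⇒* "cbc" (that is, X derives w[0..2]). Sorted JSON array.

CNF form of G:
  S -> T1 A | T1 X4 | T2 C | b
  A -> T0 T0
  B -> b
  C -> B X3 | S T1 | T0 T0
  T0 -> a
  T1 -> c
  T2 -> b
  X3 -> T0 C
  X4 -> B T1

Fill CYK table bottom-up — only the sub-triangle for w[0..2]:
  [0..0]={T1}  "c"  orig:{}
  [1..1]={B,S,T2}  "b"  orig:{B,S}
  [2..2]={T1}  "c"  orig:{}
  [0..1]=∅  "cb"
  [1..2]={C,X4}  "bc"  orig:{C}
  [0..2]={S}  "cbc"

Original NTs in T[0,2] deriving "cbc": ["S"]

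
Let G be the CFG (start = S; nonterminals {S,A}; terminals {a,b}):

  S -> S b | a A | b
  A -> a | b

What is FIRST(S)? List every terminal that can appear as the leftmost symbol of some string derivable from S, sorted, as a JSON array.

FIRST sets, iterate to fixpoint:
pass 1:
  A via A→a: +{a}
  A via A→b: +{b}
  S via S→a A: +{a}
  S via S→b: +{b}
  FIRST(S)={a,b}  FIRST(A)={a,b}
pass 2: (no change)
  FIRST(S)={a,b}  FIRST(A)={a,b}

FIRST(S) = ["a", "b"]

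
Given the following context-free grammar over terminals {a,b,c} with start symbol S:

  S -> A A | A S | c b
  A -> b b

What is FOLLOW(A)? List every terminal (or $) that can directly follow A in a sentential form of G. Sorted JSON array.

FIRST iteration:
pass 1:
  A via A→b b: +{b}
  S via S→A A: +{b}
  S via S→c b: +{c}
  FIRST[S]={b,c}  FIRST[A]={b}
pass 2: (no change)
  FIRST[S]={b,c}  FIRST[A]={b}

FOLLOW sets:
FOLLOW(S) := {$}
[1]
  S→A A: FOLLOW(A) ⊇ FIRST(A) = {b}; new: +{b}
  S→A A: FOLLOW(A) ⊇ FOLLOW(S) ⊇ {$}; new: +{$}
  S→A S: FOLLOW(A) ⊇ FIRST(S) = {b,c}; new: +{c}
  FOLLOW(S)={$}  FOLLOW(A)={$,b,c}
[2] (stable)
  FOLLOW(S)={$}  FOLLOW(A)={$,b,c}

FOLLOW(A) = ["$", "b", "c"]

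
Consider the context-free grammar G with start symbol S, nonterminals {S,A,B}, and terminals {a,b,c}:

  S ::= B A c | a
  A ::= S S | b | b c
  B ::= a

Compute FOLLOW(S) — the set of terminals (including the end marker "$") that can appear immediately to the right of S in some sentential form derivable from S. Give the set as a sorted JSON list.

Compute FIRST by fixpoint:
iter 1:
  A via A→b: +{b}
  B via B→a: +{a}
  S via S→B A c: +{a}
  S: {a}  A: {b}  B: {a}
iter 2:
  A via A→S S: +{a}
  S: {a}  A: {a,b}  B: {a}
iter 3: — fixpoint
  S: {a}  A: {a,b}  B: {a}

FOLLOW iteration:
initialize: $ ∈ FOLLOW(S)
round 1:
  A→S S: FOLLOW(S) ⊇ FIRST(S) = {a}; new: +{a}
  S→B A c: FOLLOW(B) ⊇ FIRST(A) = {a,b}; new: +{a,b}
  S→B A c: FOLLOW(A) ⊇ FIRST(c) = {c}; new: +{c}
  FOLLOW(S)={$,a}  FOLLOW(A)={c}  FOLLOW(B)={a,b}
round 2:
  A→S S: FOLLOW(S) ⊇ FOLLOW(A) ⊇ {c}; new: +{c}
  FOLLOW(S)={$,a,c}  FOLLOW(A)={c}  FOLLOW(B)={a,b}
round 3: (stable)
  FOLLOW(S)={$,a,c}  FOLLOW(A)={c}  FOLLOW(B)={a,b}

FOLLOW(S) = ["$", "a", "c"]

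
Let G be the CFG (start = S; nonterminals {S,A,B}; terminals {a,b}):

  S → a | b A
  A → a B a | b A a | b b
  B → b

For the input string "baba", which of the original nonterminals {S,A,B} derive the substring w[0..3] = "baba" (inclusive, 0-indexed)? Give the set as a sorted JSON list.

Convert to CNF:
  S -> T1 A | a
  A -> T0 X2 | T1 T1 | T1 X3
  B -> b
  T0 -> a
  T1 -> b
  X2 -> B T0
  X3 -> A T0

Fill CYK table bottom-up — only the sub-triangle for w[0..3]:
  [0..0]={B,T1}  "b"  orig:{B}
  [1..1]={S,T0}  "a"  orig:{S}
  [2..2]={B,T1}  "b"  orig:{B}
  [3..3]={S,T0}  "a"  orig:{S}
  [0..1]={X2}  "ba"  orig:{}
  [1..2]=∅  "ab"
  [2..3]={X2}  "ba"  orig:{}
  [0..2]=∅  "bab"
  [1..3]={A}  "aba"
  [0..3]={S}  "baba"

Original NTs in T[0,3] deriving "baba": ["S"]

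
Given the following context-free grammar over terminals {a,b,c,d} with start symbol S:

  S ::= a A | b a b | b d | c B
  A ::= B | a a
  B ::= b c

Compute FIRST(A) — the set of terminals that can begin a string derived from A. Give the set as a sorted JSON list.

FIRST iteration:
pass 1:
  A via A→a a: +{a}
  B via B→b c: +{b}
  S via S→a A: +{a}
  S via S→b a b: +{b}
  S via S→c B: +{c}
  S: {a,b,c}  A: {a}  B: {b}
pass 2:
  A via A→B: +{b}
  S: {a,b,c}  A: {a,b}  B: {b}
pass 3: done
  S: {a,b,c}  A: {a,b}  B: {b}

FIRST(A) = ["a", "b"]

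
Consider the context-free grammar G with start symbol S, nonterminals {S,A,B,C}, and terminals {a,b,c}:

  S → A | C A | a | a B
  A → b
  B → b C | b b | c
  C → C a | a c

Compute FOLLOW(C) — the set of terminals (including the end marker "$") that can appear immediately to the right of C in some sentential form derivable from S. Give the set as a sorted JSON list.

FIRST sets, iterate to fixpoint:
iter 1:
  A via A→b: +{b}
  B via B→b C: +{b}
  B via B→c: +{c}
  C via C→a c: +{a}
  S via S→A: +{b}
  S via S→C A: +{a}
  FIRST(S)={a,b}  FIRST(A)={b}  FIRST(B)={b,c}  FIRST(C)={a}
iter 2: (stable)
  FIRST(S)={a,b}  FIRST(A)={b}  FIRST(B)={b,c}  FIRST(C)={a}

FOLLOW sets:
initialize: $ ∈ FOLLOW(S)
[1]
  C→C a: FOLLOW(C) ⊇ FIRST(a) = {a}; new: +{a}
  S→A: FOLLOW(A) ⊇ FOLLOW(S) ⊇ {$}; new: +{$}
  S→C A: FOLLOW(C) ⊇ FIRST(A) = {b}; new: +{b}
  S→a B: FOLLOW(B) ⊇ FOLLOW(S) ⊇ {$}; new: +{$}
  FOLLOW[S]={$}  FOLLOW[A]={$}  FOLLOW[B]={$}  FOLLOW[C]={a,b}
[2]
  B→b C: FOLLOW(C) ⊇ FOLLOW(B) ⊇ {$}; new: +{$}
  FOLLOW[S]={$}  FOLLOW[A]={$}  FOLLOW[B]={$}  FOLLOW[C]={$,a,b}
[3] (stable)
  FOLLOW[S]={$}  FOLLOW[A]={$}  FOLLOW[B]={$}  FOLLOW[C]={$,a,b}

FOLLOW(C) = ["$", "a", "b"]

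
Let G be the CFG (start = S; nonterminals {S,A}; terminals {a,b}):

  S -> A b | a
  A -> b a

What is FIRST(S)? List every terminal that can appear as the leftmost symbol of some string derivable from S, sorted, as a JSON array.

FIRST sets, iterate to fixpoint:
[1]
  A via A→b a: +{b}
  S via S→A b: +{b}
  S via S→a: +{a}
  S: {a,b}  A: {b}
[2] (stable)
  S: {a,b}  A: {b}

FIRST(S) = ["a", "b"]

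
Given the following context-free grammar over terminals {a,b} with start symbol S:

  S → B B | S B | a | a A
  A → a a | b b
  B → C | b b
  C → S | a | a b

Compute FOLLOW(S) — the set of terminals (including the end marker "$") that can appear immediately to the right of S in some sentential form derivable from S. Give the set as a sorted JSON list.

FIRST sets, iterate to fixpoint:
pass 1:
  A via A→a a: +{a}
  A via A→b b: +{b}
  B via B→b b: +{b}
  C via C→a: +{a}
  S via S→B B: +{b}
  S via S→a: +{a}
  S: {a,b}  A: {a,b}  B: {b}  C: {a}
pass 2:
  B via B→C: +{a}
  C via C→S: +{b}
  S: {a,b}  A: {a,b}  B: {a,b}  C: {a,b}
pass 3: (no change)
  S: {a,b}  A: {a,b}  B: {a,b}  C: {a,b}

Compute FOLLOW by fixpoint:
initialize: $ ∈ FOLLOW(S)
[1]
  S→B B: FOLLOW(B) ⊇ FIRST(B) = {a,b}; new: +{a,b}
  S→B B: FOLLOW(B) ⊇ FOLLOW(S) ⊇ {$}; new: +{$}
  S→S B: FOLLOW(S) ⊇ FIRST(B) = {a,b}; new: +{a,b}
  S→a A: FOLLOW(A) ⊇ FOLLOW(S) ⊇ {$,a,b}; new: +{$,a,b}
  FOLLOW[S]={$,a,b}  FOLLOW[A]={$,a,b}  FOLLOW[B]={$,a,b}  FOLLOW[C]={}
[2]
  B→C: FOLLOW(C) ⊇ FOLLOW(B) ⊇ {$,a,b}; new: +{$,a,b}
  FOLLOW[S]={$,a,b}  FOLLOW[A]={$,a,b}  FOLLOW[B]={$,a,b}  FOLLOW[C]={$,a,b}
[3] — fixpoint
  FOLLOW[S]={$,a,b}  FOLLOW[A]={$,a,b}  FOLLOW[B]={$,a,b}  FOLLOW[C]={$,a,b}

FOLLOW(S) = ["$", "a", "b"]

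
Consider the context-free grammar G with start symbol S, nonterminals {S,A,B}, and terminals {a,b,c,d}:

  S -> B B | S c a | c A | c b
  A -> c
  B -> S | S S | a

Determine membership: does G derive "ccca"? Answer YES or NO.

CNF form of G:
  S -> B B | S X4 | T0 A | T0 T2
  A -> c
  B -> B B | S S | S X3 | T0 A | T0 T2 | a
  T0 -> c
  T1 -> a
  T2 -> b
  X3 -> T0 T1
  X4 -> T0 T1

Fill CYK table bottom-up:
  cell(0,0) c: {A,T0}  orig:{A}
  cell(1,1) c: {A,T0}  orig:{A}
  cell(2,2) c: {A,T0}  orig:{A}
  cell(3,3) a: {B,T1}  orig:{B}
  cell(0,1) cc: {B,S}
  cell(1,2) cc: {B,S}
  cell(2,3) ca: {X3,X4}  orig:{}
  cell(0,2) ccc: ∅
  cell(1,3) cca: {B,S}
  cell(0,3) ccca: {B,S}

S ∈ T[0,3] ⇒ YES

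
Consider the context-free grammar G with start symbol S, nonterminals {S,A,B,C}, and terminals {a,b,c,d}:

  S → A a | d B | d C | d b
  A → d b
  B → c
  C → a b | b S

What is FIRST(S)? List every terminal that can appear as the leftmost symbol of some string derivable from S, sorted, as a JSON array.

Compute FIRST by fixpoint:
iter 1:
  A via A→d b: +{d}
  B via B→c: +{c}
  C via C→a b: +{a}
  C via C→b S: +{b}
  S via S→A a: +{d}
  S: {d}  A: {d}  B: {c}  C: {a,b}
iter 2: — fixpoint
  S: {d}  A: {d}  B: {c}  C: {a,b}

FIRST(S) = ["d"]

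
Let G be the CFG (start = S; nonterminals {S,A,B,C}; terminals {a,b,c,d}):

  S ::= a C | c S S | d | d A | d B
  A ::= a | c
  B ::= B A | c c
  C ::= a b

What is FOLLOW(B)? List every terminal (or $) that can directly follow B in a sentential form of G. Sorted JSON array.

FIRST iteration:
[1]
  A via A→a: +{a}
  A via A→c: +{c}
  B via B→c c: +{c}
  C via C→a b: +{a}
  S via S→a C: +{a}
  S via S→c S S: +{c}
  S via S→d: +{d}
  S: {a,c,d}  A: {a,c}  B: {c}  C: {a}
[2] done
  S: {a,c,d}  A: {a,c}  B: {c}  C: {a}

Compute FOLLOW by fixpoint:
seed FOLLOW(S) with $
pass 1:
  B→B A: FOLLOW(B) ⊇ FIRST(A) = {a,c}; new: +{a,c}
  B→B A: FOLLOW(A) ⊇ FOLLOW(B) ⊇ {a,c}; new: +{a,c}
  S→a C: FOLLOW(C) ⊇ FOLLOW(S) ⊇ {$}; new: +{$}
  S→c S S: FOLLOW(S) ⊇ FIRST(S) = {a,c,d}; new: +{a,c,d}
  S→d A: FOLLOW(A) ⊇ FOLLOW(S) ⊇ {$,a,c,d}; new: +{$,d}
  S→d B: FOLLOW(B) ⊇ FOLLOW(S) ⊇ {$,a,c,d}; new: +{$,d}
  S: {$,a,c,d}  A: {$,a,c,d}  B: {$,a,c,d}  C: {$}
pass 2:
  S→a C: FOLLOW(C) ⊇ FOLLOW(S) ⊇ {$,a,c,d}; new: +{a,c,d}
  S: {$,a,c,d}  A: {$,a,c,d}  B: {$,a,c,d}  C: {$,a,c,d}
pass 3: done
  S: {$,a,c,d}  A: {$,a,c,d}  B: {$,a,c,d}  C: {$,a,c,d}

FOLLOW(B) = ["$", "a", "c", "d"]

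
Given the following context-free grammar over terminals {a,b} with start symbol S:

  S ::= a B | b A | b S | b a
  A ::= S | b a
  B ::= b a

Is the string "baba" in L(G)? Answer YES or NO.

CNF form of G:
  S -> T0 B | T1 A | T1 S | T1 T0
  A -> T0 B | T1 A | T1 S | T1 T0
  B -> T1 T0
  T0 -> a
  T1 -> b

CYK table (by increasing span):
  cell(0,0) b: {T1}  orig:{}
  cell(1,1) a: {T0}  orig:{}
  cell(2,2) b: {T1}  orig:{}
  cell(3,3) a: {T0}  orig:{}
  cell(0,1) ba: {A,B,S}
  cell(1,2) ab: ∅
  cell(2,3) ba: {A,B,S}
  cell(0,2) bab: ∅
  cell(1,3) aba: {A,S}
  cell(0,3) baba: {A,S}

S ∈ T[0,3] ⇒ YES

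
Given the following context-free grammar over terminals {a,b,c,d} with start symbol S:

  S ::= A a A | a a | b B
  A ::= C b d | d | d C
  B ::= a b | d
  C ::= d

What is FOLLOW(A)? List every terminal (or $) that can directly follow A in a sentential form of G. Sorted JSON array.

Compute FIRST by fixpoint:
[1]
  A via A→d: +{d}
  B via B→a b: +{a}
  B via B→d: +{d}
  C via C→d: +{d}
  S via S→A a A: +{d}
  S via S→a a: +{a}
  S via S→b B: +{b}
  S: {a,b,d}  A: {d}  B: {a,d}  C: {d}
[2] (no change)
  S: {a,b,d}  A: {d}  B: {a,d}  C: {d}

FOLLOW iteration:
seed FOLLOW(S) with $
[1]
  A→C b d: FOLLOW(C) ⊇ FIRST(b) = {b}; new: +{b}
  S→A a A: FOLLOW(A) ⊇ FIRST(a) = {a}; new: +{a}
  S→A a A: FOLLOW(A) ⊇ FOLLOW(S) ⊇ {$}; new: +{$}
  S→b B: FOLLOW(B) ⊇ FOLLOW(S) ⊇ {$}; new: +{$}
  FOLLOW(S)={$}  FOLLOW(A)={$,a}  FOLLOW(B)={$}  FOLLOW(C)={b}
[2]
  A→d C: FOLLOW(C) ⊇ FOLLOW(A) ⊇ {$,a}; new: +{$,a}
  FOLLOW(S)={$}  FOLLOW(A)={$,a}  FOLLOW(B)={$}  FOLLOW(C)={$,a,b}
[3] (stable)
  FOLLOW(S)={$}  FOLLOW(A)={$,a}  FOLLOW(B)={$}  FOLLOW(C)={$,a,b}

FOLLOW(A) = ["$", "a"]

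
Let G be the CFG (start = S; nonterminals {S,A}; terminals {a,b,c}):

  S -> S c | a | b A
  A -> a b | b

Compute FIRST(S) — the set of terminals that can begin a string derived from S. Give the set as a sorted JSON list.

FIRST iteration:
iter 1:
  A via A→a b: +{a}
  A via A→b: +{b}
  S via S→a: +{a}
  S via S→b A: +{b}
  FIRST(S)={a,b}  FIRST(A)={a,b}
iter 2: — fixpoint
  FIRST(S)={a,b}  FIRST(A)={a,b}

FIRST(S) = ["a", "b"]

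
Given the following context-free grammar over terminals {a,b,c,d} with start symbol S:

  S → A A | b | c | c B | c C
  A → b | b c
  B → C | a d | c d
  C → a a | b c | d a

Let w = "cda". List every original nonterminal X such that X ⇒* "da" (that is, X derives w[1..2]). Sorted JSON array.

Convert to CNF:
  S -> A A | T1 B | T1 C | b | c
  A -> T0 T1 | b
  B -> T0 T1 | T1 T3 | T2 T2 | T2 T3 | T3 T2
  C -> T0 T1 | T2 T2 | T3 T2
  T0 -> b
  T1 -> c
  T2 -> a
  T3 -> d

CYK fill (cells [i..j] with 1 ≤ i ≤ j ≤ 2 only):
  T[1,1] 'd' = {T3}  orig:{}
  T[2,2] 'a' = {T2}  orig:{}
  T[1,2] 'da' = {B,C}

Original NTs in T[1,2] deriving "da": ["B", "C"]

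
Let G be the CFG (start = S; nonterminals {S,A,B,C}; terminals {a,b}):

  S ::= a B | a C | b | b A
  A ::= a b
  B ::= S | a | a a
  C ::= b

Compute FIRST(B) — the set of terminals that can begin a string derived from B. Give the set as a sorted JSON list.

FIRST sets, iterate to fixpoint:
[1]
  A via A→a b: +{a}
  B via B→a: +{a}
  C via C→b: +{b}
  S via S→a B: +{a}
  S via S→b: +{b}
  FIRST[S]={a,b}  FIRST[A]={a}  FIRST[B]={a}  FIRST[C]={b}
[2]
  B via B→S: +{b}
  FIRST[S]={a,b}  FIRST[A]={a}  FIRST[B]={a,b}  FIRST[C]={b}
[3] — fixpoint
  FIRST[S]={a,b}  FIRST[A]={a}  FIRST[B]={a,b}  FIRST[C]={b}

FIRST(B) = ["a", "b"]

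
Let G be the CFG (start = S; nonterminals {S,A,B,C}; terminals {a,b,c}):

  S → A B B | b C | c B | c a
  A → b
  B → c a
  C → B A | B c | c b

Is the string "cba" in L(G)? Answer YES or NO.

Convert to CNF:
  S -> A X3 | T0 B | T0 T1 | T2 C
  A -> b
  B -> T0 T1
  C -> B A | B T0 | T0 T2
  T0 -> c
  T1 -> a
  T2 -> b
  X3 -> B B

Fill CYK table bottom-up:
  T[0,0] 'c' = {T0}  orig:{}
  T[1,1] 'b' = {A,T2}  orig:{A}
  T[2,2] 'a' = {T1}  orig:{}
  T[0,1] 'cb' = {C}
  T[1,2] 'ba' = ∅
  T[0,2] 'cba' = ∅

S ∉ T[0,2] ⇒ NO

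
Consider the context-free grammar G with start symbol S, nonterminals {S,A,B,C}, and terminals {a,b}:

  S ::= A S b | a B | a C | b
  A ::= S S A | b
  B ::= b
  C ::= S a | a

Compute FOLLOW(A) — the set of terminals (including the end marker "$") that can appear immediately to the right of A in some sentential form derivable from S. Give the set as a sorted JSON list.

Compute FIRST by fixpoint:
pass 1:
  A via A→b: +{b}
  B via B→b: +{b}
  C via C→a: +{a}
  S via S→A S b: +{b}
  S via S→a B: +{a}
  FIRST[S]={a,b}  FIRST[A]={b}  FIRST[B]={b}  FIRST[C]={a}
pass 2:
  A via A→S S A: +{a}
  C via C→S a: +{b}
  FIRST[S]={a,b}  FIRST[A]={a,b}  FIRST[B]={b}  FIRST[C]={a,b}
pass 3: (no change)
  FIRST[S]={a,b}  FIRST[A]={a,b}  FIRST[B]={b}  FIRST[C]={a,b}

FOLLOW sets:
FOLLOW(S) := {$}
[1]
  A→S S A: FOLLOW(S) ⊇ FIRST(S) = {a,b}; new: +{a,b}
  S→A S b: FOLLOW(A) ⊇ FIRST(S) = {a,b}; new: +{a,b}
  S→a B: FOLLOW(B) ⊇ FOLLOW(S) ⊇ {$,a,b}; new: +{$,a,b}
  S→a C: FOLLOW(C) ⊇ FOLLOW(S) ⊇ {$,a,b}; new: +{$,a,b}
  FOLLOW[S]={$,a,b}  FOLLOW[A]={a,b}  FOLLOW[B]={$,a,b}  FOLLOW[C]={$,a,b}
[2] (no change)
  FOLLOW[S]={$,a,b}  FOLLOW[A]={a,b}  FOLLOW[B]={$,a,b}  FOLLOW[C]={$,a,b}

FOLLOW(A) = ["a", "b"]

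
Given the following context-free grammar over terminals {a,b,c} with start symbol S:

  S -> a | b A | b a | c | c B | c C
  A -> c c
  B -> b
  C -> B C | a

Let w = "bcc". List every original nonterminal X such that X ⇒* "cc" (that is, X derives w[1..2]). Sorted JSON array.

Convert to CNF:
  S -> T0 B | T0 C | T1 A | T1 T2 | a | c
  A -> T0 T0
  B -> b
  C -> B C | a
  T0 -> c
  T1 -> b
  T2 -> a

CYK fill — only the sub-triangle for w[1..2]:
  T[1,1] 'c' = {S,T0}  orig:{S}
  T[2,2] 'c' = {S,T0}  orig:{S}
  T[1,2] 'cc' = {A}

Original NTs in T[1,2] deriving "cc": ["A"]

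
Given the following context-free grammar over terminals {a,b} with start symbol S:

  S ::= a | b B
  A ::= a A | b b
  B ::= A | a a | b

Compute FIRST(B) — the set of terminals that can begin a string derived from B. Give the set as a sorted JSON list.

Compute FIRST by fixpoint:
iter 1:
  A via A→a A: +{a}
  A via A→b b: +{b}
  B via B→A: +{a,b}
  S via S→a: +{a}
  S via S→b B: +{b}
  FIRST(S)={a,b}  FIRST(A)={a,b}  FIRST(B)={a,b}
iter 2: (stable)
  FIRST(S)={a,b}  FIRST(A)={a,b}  FIRST(B)={a,b}

FIRST(B) = ["a", "b"]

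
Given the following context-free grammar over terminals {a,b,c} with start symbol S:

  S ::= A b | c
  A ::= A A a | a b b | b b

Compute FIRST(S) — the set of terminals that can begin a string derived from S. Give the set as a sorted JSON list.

Compute FIRST by fixpoint:
pass 1:
  A via A→a b b: +{a}
  A via A→b b: +{b}
  S via S→A b: +{a,b}
  S via S→c: +{c}
  FIRST(S)={a,b,c}  FIRST(A)={a,b}
pass 2: done
  FIRST(S)={a,b,c}  FIRST(A)={a,b}

FIRST(S) = ["a", "b", "c"]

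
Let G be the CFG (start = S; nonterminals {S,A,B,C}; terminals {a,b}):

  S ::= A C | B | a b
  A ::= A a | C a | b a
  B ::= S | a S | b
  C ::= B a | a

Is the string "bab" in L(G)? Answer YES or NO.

Convert to CNF:
  S -> A C | T0 S | T0 T1 | b
  A -> A T0 | C T0 | T1 T0
  B -> A C | T0 S | T0 T1 | b
  C -> B T0 | a
  T0 -> a
  T1 -> b

Fill CYK table bottom-up:
  T[0,0] 'b' = {B,S,T1}  orig:{B,S}
  T[1,1] 'a' = {C,T0}  orig:{C}
  T[2,2] 'b' = {B,S,T1}  orig:{B,S}
  T[0,1] 'ba' = {A,C}
  T[1,2] 'ab' = {B,S}
  T[0,2] 'bab' = ∅

S ∉ T[0,2] ⇒ NO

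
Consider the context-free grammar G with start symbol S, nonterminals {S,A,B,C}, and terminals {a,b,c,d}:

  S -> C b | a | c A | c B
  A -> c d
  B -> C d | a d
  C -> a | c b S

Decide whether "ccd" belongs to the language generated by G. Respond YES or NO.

Convert to CNF:
  S -> C T3 | T0 A | T0 B | a
  A -> T0 T1
  B -> C T1 | T2 T1
  C -> T0 X4 | a
  T0 -> c
  T1 -> d
  T2 -> a
  T3 -> b
  X4 -> T3 S

CYK fill:
  T[0,0] 'c' = {T0}  orig:{}
  T[1,1] 'c' = {T0}  orig:{}
  T[2,2] 'd' = {T1}  orig:{}
  T[0,1] 'cc' = ∅
  T[1,2] 'cd' = {A}
  T[0,2] 'ccd' = {S}

S ∈ T[0,2] ⇒ YES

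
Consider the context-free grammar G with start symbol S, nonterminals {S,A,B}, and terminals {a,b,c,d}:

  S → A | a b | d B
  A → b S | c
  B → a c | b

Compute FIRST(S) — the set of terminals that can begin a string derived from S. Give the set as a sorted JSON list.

FIRST iteration:
[1]
  A via A→b S: +{b}
  A via A→c: +{c}
  B via B→a c: +{a}
  B via B→b: +{b}
  S via S→A: +{b,c}
  S via S→a b: +{a}
  S via S→d B: +{d}
  S: {a,b,c,d}  A: {b,c}  B: {a,b}
[2] — fixpoint
  S: {a,b,c,d}  A: {b,c}  B: {a,b}

FIRST(S) = ["a", "b", "c", "d"]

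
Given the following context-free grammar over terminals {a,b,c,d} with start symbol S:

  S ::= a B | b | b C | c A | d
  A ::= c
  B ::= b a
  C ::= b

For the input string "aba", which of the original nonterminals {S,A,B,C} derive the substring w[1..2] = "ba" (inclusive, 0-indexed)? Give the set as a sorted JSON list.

CNF form of G:
  S -> T0 C | T1 B | T2 A | b | d
  A -> c
  B -> T0 T1
  C -> b
  T0 -> b
  T1 -> a
  T2 -> c

CYK table (by increasing span) — only the sub-triangle for w[1..2]:
  cell(1,1) b: {C,S,T0}  orig:{C,S}
  cell(2,2) a: {T1}  orig:{}
  cell(1,2) ba: {B}

Original NTs in T[1,2] deriving "ba": ["B"]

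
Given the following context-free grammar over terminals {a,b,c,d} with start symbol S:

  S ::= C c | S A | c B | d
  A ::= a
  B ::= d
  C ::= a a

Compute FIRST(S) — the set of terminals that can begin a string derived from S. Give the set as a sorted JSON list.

FIRST iteration:
pass 1:
  A via A→a: +{a}
  B via B→d: +{d}
  C via C→a a: +{a}
  S via S→C c: +{a}
  S via S→c B: +{c}
  S via S→d: +{d}
  FIRST[S]={a,c,d}  FIRST[A]={a}  FIRST[B]={d}  FIRST[C]={a}
pass 2: — fixpoint
  FIRST[S]={a,c,d}  FIRST[A]={a}  FIRST[B]={d}  FIRST[C]={a}

FIRST(S) = ["a", "c", "d"]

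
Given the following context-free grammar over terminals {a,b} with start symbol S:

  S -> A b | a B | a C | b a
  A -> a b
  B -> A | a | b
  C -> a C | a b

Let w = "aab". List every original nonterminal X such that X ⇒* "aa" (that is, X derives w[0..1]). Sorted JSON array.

Convert to CNF:
  S -> A T1 | T0 B | T0 C | T1 T0
  A -> T0 T1
  B -> T0 T1 | a | b
  C -> T0 C | T0 T1
  T0 -> a
  T1 -> b

CYK fill (cells [i..j] with 0 ≤ i ≤ j ≤ 1 only):
  T[0,0] 'a' = {B,T0}  orig:{B}
  T[1,1] 'a' = {B,T0}  orig:{B}
  T[0,1] 'aa' = {S}

Original NTs in T[0,1] deriving "aa": ["S"]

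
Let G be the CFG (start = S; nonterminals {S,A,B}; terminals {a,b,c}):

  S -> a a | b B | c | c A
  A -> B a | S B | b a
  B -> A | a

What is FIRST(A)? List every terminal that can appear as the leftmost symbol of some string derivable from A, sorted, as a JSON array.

FIRST sets, iterate to fixpoint:
round 1:
  A via A→b a: +{b}
  B via B→A: +{b}
  B via B→a: +{a}
  S via S→a a: +{a}
  S via S→b B: +{b}
  S via S→c: +{c}
  S: {a,b,c}  A: {b}  B: {a,b}
round 2:
  A via A→B a: +{a}
  A via A→S B: +{c}
  B via B→A: +{c}
  S: {a,b,c}  A: {a,b,c}  B: {a,b,c}
round 3: (no change)
  S: {a,b,c}  A: {a,b,c}  B: {a,b,c}

FIRST(A) = ["a", "b", "c"]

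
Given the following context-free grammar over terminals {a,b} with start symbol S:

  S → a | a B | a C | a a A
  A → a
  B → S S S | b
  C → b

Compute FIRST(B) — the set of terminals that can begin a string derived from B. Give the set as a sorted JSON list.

FIRST sets, iterate to fixpoint:
[1]
  A via A→a: +{a}
  B via B→b: +{b}
  C via C→b: +{b}
  S via S→a: +{a}
  FIRST[S]={a}  FIRST[A]={a}  FIRST[B]={b}  FIRST[C]={b}
[2]
  B via B→S S S: +{a}
  FIRST[S]={a}  FIRST[A]={a}  FIRST[B]={a,b}  FIRST[C]={b}
[3] (stable)
  FIRST[S]={a}  FIRST[A]={a}  FIRST[B]={a,b}  FIRST[C]={b}

FIRST(B) = ["a", "b"]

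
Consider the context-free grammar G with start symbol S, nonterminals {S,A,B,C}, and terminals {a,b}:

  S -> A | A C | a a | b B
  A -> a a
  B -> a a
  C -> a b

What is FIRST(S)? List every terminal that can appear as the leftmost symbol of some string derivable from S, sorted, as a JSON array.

FIRST sets, iterate to fixpoint:
iter 1:
  A via A→a a: +{a}
  B via B→a a: +{a}
  C via C→a b: +{a}
  S via S→A: +{a}
  S via S→b B: +{b}
  S: {a,b}  A: {a}  B: {a}  C: {a}
iter 2: (no change)
  S: {a,b}  A: {a}  B: {a}  C: {a}

FIRST(S) = ["a", "b"]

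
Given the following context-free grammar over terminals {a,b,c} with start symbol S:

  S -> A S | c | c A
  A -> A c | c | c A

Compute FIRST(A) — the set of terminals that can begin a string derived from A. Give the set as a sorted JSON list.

FIRST sets, iterate to fixpoint:
iter 1:
  A via A→c: +{c}
  S via S→A S: +{c}
  FIRST[S]={c}  FIRST[A]={c}
iter 2: (no change)
  FIRST[S]={c}  FIRST[A]={c}

FIRST(A) = ["c"]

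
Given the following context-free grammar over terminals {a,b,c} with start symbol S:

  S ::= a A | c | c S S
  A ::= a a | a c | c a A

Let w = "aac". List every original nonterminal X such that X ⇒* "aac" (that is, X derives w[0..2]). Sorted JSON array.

Convert to CNF:
  S -> T0 A | T1 X3 | c
  A -> T0 T0 | T0 T1 | T1 X2
  T0 -> a
  T1 -> c
  X2 -> T0 A
  X3 -> S S

CYK fill (cells [i..j] with 0 ≤ i ≤ j ≤ 2 only):
  [0..0]={T0}  "a"  orig:{}
  [1..1]={T0}  "a"  orig:{}
  [2..2]={S,T1}  "c"  orig:{S}
  [0..1]={A}  "aa"
  [1..2]={A}  "ac"
  [0..2]={S,X2}  "aac"  orig:{S}

Original NTs in T[0,2] deriving "aac": ["S"]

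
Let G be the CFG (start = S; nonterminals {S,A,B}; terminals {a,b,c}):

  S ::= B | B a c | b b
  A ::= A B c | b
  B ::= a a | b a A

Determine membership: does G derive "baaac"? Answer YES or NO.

CNF form of G:
  S -> B X5 | T1 T1 | T2 T2 | T2 X6
  A -> A X3 | b
  B -> T1 T1 | T2 X4
  T0 -> c
  T1 -> a
  T2 -> b
  X3 -> B T0
  X4 -> T1 A
  X5 -> T1 T0
  X6 -> T1 A

CYK table (by increasing span):
  [0..0]={A,T2}  "b"  orig:{A}
  [1..1]={T1}  "a"  orig:{}
  [2..2]={T1}  "a"  orig:{}
  [3..3]={T1}  "a"  orig:{}
  [4..4]={T0}  "c"  orig:{}
  [0..1]=∅  "ba"
  [1..2]={B,S}  "aa"
  [2..3]={B,S}  "aa"
  [3..4]={X5}  "ac"  orig:{}
  [0..2]=∅  "baa"
  [1..3]=∅  "aaa"
  [2..4]={X3}  "aac"  orig:{}
  [0..3]=∅  "baaa"
  [1..4]={S}  "aaac"
  [0..4]=∅  "baaac"

S ∉ T[0,4] ⇒ NO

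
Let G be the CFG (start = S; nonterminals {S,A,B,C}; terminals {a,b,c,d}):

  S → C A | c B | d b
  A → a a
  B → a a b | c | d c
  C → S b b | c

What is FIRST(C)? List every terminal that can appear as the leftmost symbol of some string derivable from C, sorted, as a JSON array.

FIRST sets, iterate to fixpoint:
pass 1:
  A via A→a a: +{a}
  B via B→a a b: +{a}
  B via B→c: +{c}
  B via B→d c: +{d}
  C via C→c: +{c}
  S via S→C A: +{c}
  S via S→d b: +{d}
  FIRST[S]={c,d}  FIRST[A]={a}  FIRST[B]={a,c,d}  FIRST[C]={c}
pass 2:
  C via C→S b b: +{d}
  FIRST[S]={c,d}  FIRST[A]={a}  FIRST[B]={a,c,d}  FIRST[C]={c,d}
pass 3: (stable)
  FIRST[S]={c,d}  FIRST[A]={a}  FIRST[B]={a,c,d}  FIRST[C]={c,d}

FIRST(C) = ["c", "d"]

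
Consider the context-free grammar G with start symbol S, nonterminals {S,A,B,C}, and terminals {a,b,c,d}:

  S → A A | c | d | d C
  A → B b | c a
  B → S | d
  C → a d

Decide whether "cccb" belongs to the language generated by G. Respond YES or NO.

CNF form of G:
  S -> A A | T3 C | c | d
  A -> B T0 | T1 T2
  B -> A A | T3 C | c | d
  C -> T2 T3
  T0 -> b
  T1 -> c
  T2 -> a
  T3 -> d

CYK fill:
  [0..0]={B,S,T1}  "c"  orig:{B,S}
  [1..1]={B,S,T1}  "c"  orig:{B,S}
  [2..2]={B,S,T1}  "c"  orig:{B,S}
  [3..3]={T0}  "b"  orig:{}
  [0..1]=∅  "cc"
  [1..2]=∅  "cc"
  [2..3]={A}  "cb"
  [0..2]=∅  "ccc"
  [1..3]=∅  "ccb"
  [0..3]=∅  "cccb"

S ∉ T[0,3] ⇒ NO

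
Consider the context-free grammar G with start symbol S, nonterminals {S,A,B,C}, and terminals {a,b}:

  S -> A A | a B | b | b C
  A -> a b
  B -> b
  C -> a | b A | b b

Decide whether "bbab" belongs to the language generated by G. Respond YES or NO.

Convert to CNF:
  S -> A A | T0 B | T1 C | b
  A -> T0 T1
  B -> b
  C -> T1 A | T1 T1 | a
  T0 -> a
  T1 -> b

CYK table (by increasing span):
  cell(0,0) b: {B,S,T1}  orig:{B,S}
  cell(1,1) b: {B,S,T1}  orig:{B,S}
  cell(2,2) a: {C,T0}  orig:{C}
  cell(3,3) b: {B,S,T1}  orig:{B,S}
  cell(0,1) bb: {C}
  cell(1,2) ba: {S}
  cell(2,3) ab: {A,S}
  cell(0,2) bba: ∅
  cell(1,3) bab: {C}
  cell(0,3) bbab: {S}

S ∈ T[0,3] ⇒ YES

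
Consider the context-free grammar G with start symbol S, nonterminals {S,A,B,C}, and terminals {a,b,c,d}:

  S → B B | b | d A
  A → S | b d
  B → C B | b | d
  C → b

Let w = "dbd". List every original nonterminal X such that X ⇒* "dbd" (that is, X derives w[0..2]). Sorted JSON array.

Convert to CNF:
  S -> B B | T1 A | b
  A -> B B | T0 T1 | T1 A | b
  B -> C B | b | d
  C -> b
  T0 -> b
  T1 -> d

Fill CYK table bottom-up, restricted to cells inside w[0..2]:
  [0..0]={B,T1}  "d"  orig:{B}
  [1..1]={A,B,C,S,T0}  "b"  orig:{A,B,C,S}
  [2..2]={B,T1}  "d"  orig:{B}
  [0..1]={A,S}  "db"
  [1..2]={A,B,S}  "bd"
  [0..2]={A,S}  "dbd"

Original NTs in T[0,2] deriving "dbd": ["A", "S"]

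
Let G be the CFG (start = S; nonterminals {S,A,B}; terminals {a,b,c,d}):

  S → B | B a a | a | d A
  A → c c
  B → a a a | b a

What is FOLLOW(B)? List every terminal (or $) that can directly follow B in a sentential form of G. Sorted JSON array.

Compute FIRST by fixpoint:
[1]
  A via A→c c: +{c}
  B via B→a a a: +{a}
  B via B→b a: +{b}
  S via S→B: +{a,b}
  S via S→d A: +{d}
  FIRST[S]={a,b,d}  FIRST[A]={c}  FIRST[B]={a,b}
[2] (no change)
  FIRST[S]={a,b,d}  FIRST[A]={c}  FIRST[B]={a,b}

Compute FOLLOW by fixpoint:
seed FOLLOW(S) with $
[1]
  S→B: FOLLOW(B) ⊇ FOLLOW(S) ⊇ {$}; new: +{$}
  S→B a a: FOLLOW(B) ⊇ FIRST(a) = {a}; new: +{a}
  S→d A: FOLLOW(A) ⊇ FOLLOW(S) ⊇ {$}; new: +{$}
  S: {$}  A: {$}  B: {$,a}
[2] — fixpoint
  S: {$}  A: {$}  B: {$,a}

FOLLOW(B) = ["$", "a"]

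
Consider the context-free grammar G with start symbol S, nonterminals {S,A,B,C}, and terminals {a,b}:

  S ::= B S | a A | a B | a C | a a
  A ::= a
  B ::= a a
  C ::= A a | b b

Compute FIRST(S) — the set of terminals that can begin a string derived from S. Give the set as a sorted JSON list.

FIRST sets, iterate to fixpoint:
pass 1:
  A via A→a: +{a}
  B via B→a a: +{a}
  C via C→A a: +{a}
  C via C→b b: +{b}
  S via S→B S: +{a}
  FIRST[S]={a}  FIRST[A]={a}  FIRST[B]={a}  FIRST[C]={a,b}
pass 2: — fixpoint
  FIRST[S]={a}  FIRST[A]={a}  FIRST[B]={a}  FIRST[C]={a,b}

FIRST(S) = ["a"]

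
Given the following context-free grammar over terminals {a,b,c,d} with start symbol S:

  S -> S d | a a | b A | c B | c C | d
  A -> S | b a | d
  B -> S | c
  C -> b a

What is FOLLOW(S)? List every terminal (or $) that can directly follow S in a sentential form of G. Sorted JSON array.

FIRST iteration:
round 1:
  A via A→b a: +{b}
  A via A→d: +{d}
  B via B→c: +{c}
  C via C→b a: +{b}
  S via S→a a: +{a}
  S via S→b A: +{b}
  S via S→c B: +{c}
  S via S→d: +{d}
  FIRST[S]={a,b,c,d}  FIRST[A]={b,d}  FIRST[B]={c}  FIRST[C]={b}
round 2:
  A via A→S: +{a,c}
  B via B→S: +{a,b,d}
  FIRST[S]={a,b,c,d}  FIRST[A]={a,b,c,d}  FIRST[B]={a,b,c,d}  FIRST[C]={b}
round 3: (no change)
  FIRST[S]={a,b,c,d}  FIRST[A]={a,b,c,d}  FIRST[B]={a,b,c,d}  FIRST[C]={b}

FOLLOW iteration:
seed FOLLOW(S) with $
pass 1:
  S→S d: FOLLOW(S) ⊇ FIRST(d) = {d}; new: +{d}
  S→b A: FOLLOW(A) ⊇ FOLLOW(S) ⊇ {$,d}; new: +{$,d}
  S→c B: FOLLOW(B) ⊇ FOLLOW(S) ⊇ {$,d}; new: +{$,d}
  S→c C: FOLLOW(C) ⊇ FOLLOW(S) ⊇ {$,d}; new: +{$,d}
  FOLLOW[S]={$,d}  FOLLOW[A]={$,d}  FOLLOW[B]={$,d}  FOLLOW[C]={$,d}
pass 2: (no change)
  FOLLOW[S]={$,d}  FOLLOW[A]={$,d}  FOLLOW[B]={$,d}  FOLLOW[C]={$,d}

FOLLOW(S) = ["$", "d"]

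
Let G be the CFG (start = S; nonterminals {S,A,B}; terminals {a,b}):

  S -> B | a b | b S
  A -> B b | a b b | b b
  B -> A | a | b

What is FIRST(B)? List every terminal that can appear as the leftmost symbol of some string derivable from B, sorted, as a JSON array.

Compute FIRST by fixpoint:
[1]
  A via A→a b b: +{a}
  A via A→b b: +{b}
  B via B→A: +{a,b}
  S via S→B: +{a,b}
  FIRST(S)={a,b}  FIRST(A)={a,b}  FIRST(B)={a,b}
[2] done
  FIRST(S)={a,b}  FIRST(A)={a,b}  FIRST(B)={a,b}

FIRST(B) = ["a", "b"]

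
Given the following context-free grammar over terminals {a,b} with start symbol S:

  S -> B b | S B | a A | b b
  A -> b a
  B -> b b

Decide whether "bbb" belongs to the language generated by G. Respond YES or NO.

CNF form of G:
  S -> B T0 | S B | T0 T0 | T1 A
  A -> T0 T1
  B -> T0 T0
  T0 -> b
  T1 -> a

CYK fill:
  T[0,0] 'b' = {T0}  orig:{}
  T[1,1] 'b' = {T0}  orig:{}
  T[2,2] 'b' = {T0}  orig:{}
  T[0,1] 'bb' = {B,S}
  T[1,2] 'bb' = {B,S}
  T[0,2] 'bbb' = {S}

S ∈ T[0,2] ⇒ YES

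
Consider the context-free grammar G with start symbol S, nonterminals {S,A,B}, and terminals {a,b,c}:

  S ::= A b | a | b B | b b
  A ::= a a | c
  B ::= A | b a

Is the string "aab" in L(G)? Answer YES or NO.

Convert to CNF:
  S -> A T1 | T1 B | T1 T1 | a
  A -> T0 T0 | c
  B -> T0 T0 | T1 T0 | c
  T0 -> a
  T1 -> b

CYK table (by increasing span):
  [0..0]={S,T0}  "a"  orig:{S}
  [1..1]={S,T0}  "a"  orig:{S}
  [2..2]={T1}  "b"  orig:{}
  [0..1]={A,B}  "aa"
  [1..2]=∅  "ab"
  [0..2]={S}  "aab"

S ∈ T[0,2] ⇒ YES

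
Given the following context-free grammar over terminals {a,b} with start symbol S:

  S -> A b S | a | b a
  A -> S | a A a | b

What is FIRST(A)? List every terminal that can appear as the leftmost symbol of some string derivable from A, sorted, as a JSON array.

FIRST sets, iterate to fixpoint:
iter 1:
  A via A→a A a: +{a}
  A via A→b: +{b}
  S via S→A b S: +{a,b}
  FIRST[S]={a,b}  FIRST[A]={a,b}
iter 2: (stable)
  FIRST[S]={a,b}  FIRST[A]={a,b}

FIRST(A) = ["a", "b"]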